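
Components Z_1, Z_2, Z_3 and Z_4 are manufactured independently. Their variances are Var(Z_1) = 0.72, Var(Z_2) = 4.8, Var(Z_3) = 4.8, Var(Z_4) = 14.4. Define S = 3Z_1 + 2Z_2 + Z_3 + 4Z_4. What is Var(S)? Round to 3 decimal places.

By independence, Var(S) = (3)²Var(Z_1) + (2)²Var(Z_2) + (1)²Var(Z_3) + (4)²Var(Z_4)
= (3)²·0.72 + (2)²·4.8 + (1)²·4.8 + (4)²·14.4 = 260.88

260.880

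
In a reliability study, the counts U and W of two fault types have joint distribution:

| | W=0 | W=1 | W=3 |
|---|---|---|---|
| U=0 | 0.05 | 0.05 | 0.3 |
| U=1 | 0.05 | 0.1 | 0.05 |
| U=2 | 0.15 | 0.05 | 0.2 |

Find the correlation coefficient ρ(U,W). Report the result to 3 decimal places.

E[U] = 1,  E[W] = 1.85
E[UW] = 1.55
Cov(U,W) = E[UW] − E[U]E[W] = 1.55 − (1)(1.85) = -0.3
Var(U) = 0.8,  Var(W) = 1.7275
ρ = -0.3 / √(0.8·1.7275) ≈ -0.255

-0.255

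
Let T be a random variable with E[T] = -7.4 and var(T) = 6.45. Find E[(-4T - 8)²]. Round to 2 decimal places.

569.76

E[-4T - 8] = -4·-7.4 − 8 = 21.6
var(-4T - 8) = (-4)²·6.45 = 103.2
E[(-4T - 8)²] = var((-4T - 8)) + (E[(-4T - 8)])² = 103.2 + (21.6)² = 569.76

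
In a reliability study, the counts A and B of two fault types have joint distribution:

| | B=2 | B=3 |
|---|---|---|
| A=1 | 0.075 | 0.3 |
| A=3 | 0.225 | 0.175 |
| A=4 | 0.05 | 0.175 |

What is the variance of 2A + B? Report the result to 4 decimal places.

5.6900

E[A] = 2.475,  E[B] = 2.65,  E[AB] = 6.475
V(A) = 7.575 − (2.475)² = 1.449375;  V(B) = 7.25 − (2.65)² = 0.2275
Cov(A,B) = 6.475 − (2.475)(2.65) = -0.08375
V(2A + B) = (2)²·1.449375 + (1)²·0.2275 + 2·(2)·(1)·-0.08375 = 5.69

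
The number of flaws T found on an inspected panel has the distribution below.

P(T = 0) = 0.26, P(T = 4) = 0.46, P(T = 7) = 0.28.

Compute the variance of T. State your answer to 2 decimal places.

E[T] = (0)(0.26) + (4)(0.46) + (7)(0.28) = 3.8
E[T²] = (0)²(0.26) + (4)²(0.46) + (7)²(0.28) = 21.08
V(T) = E[T²] − (E[T])² = 21.08 − (3.8)² = 6.64

6.64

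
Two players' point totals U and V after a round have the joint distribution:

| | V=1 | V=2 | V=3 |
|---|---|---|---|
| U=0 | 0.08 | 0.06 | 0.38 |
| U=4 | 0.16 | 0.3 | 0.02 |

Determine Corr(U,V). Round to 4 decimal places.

-0.5536

E[U] = 1.92,  E[V] = 2.16
E[UV] = 3.28
cov(U,V) = E[UV] − E[U]E[V] = 3.28 − (1.92)(2.16) = -0.8672
var(U) = 3.9936,  var(V) = 0.6144
ρ = -0.8672 / √(3.9936·0.6144) ≈ -0.5536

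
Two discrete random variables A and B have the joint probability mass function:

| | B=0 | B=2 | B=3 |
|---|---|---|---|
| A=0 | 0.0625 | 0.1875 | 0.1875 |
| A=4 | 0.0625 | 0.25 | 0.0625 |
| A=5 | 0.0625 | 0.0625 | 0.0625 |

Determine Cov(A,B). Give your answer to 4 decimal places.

-0.4102

E[A] = 2.4375,  E[B] = 1.9375
E[AB] = 4.3125
Cov(A,B) = E[AB] − E[A]E[B] = 4.3125 − (2.4375)(1.9375) = -0.41015625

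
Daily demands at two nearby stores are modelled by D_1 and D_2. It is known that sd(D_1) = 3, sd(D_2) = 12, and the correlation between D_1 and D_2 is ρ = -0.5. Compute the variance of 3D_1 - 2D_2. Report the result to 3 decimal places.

873.000

V(D_1) = (3)² = 9;  V(D_2) = (12)² = 144
Cov(D_1,D_2) = ρ·sd(D_1)·sd(D_2) = -0.5·3·12 = -18
V(3D_1 - 2D_2) = (3)²·V(D_1) + (-2)²·V(D_2) + 2·(3)·(-2)·Cov(D_1,D_2)
= 9·9 + 4·144 + -12·-18 = 873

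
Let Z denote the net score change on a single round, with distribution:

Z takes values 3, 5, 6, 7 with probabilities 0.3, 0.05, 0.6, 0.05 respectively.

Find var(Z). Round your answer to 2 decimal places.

E[Z] = (3)(0.3) + (5)(0.05) + (6)(0.6) + (7)(0.05) = 5.1
E[Z²] = (3)²(0.3) + (5)²(0.05) + (6)²(0.6) + (7)²(0.05) = 28
var(Z) = E[Z²] − (E[Z])² = 28 − (5.1)² = 1.99

1.99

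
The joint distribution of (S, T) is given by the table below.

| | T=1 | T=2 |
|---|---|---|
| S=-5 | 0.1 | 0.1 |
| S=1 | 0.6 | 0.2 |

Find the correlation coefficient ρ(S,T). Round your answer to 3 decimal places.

E[S] = -0.2,  E[T] = 1.3
E[ST] = -0.5
cov(S,T) = E[ST] − E[S]E[T] = -0.5 − (-0.2)(1.3) = -0.24
Var(S) = 5.76,  Var(T) = 0.21
ρ = -0.24 / √(5.76·0.21) ≈ -0.218

-0.218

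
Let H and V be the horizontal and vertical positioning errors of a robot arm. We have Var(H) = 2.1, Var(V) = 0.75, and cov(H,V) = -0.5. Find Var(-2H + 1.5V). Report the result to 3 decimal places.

Var(-2H + 1.5V) = (-2)²·Var(H) + (1.5)²·Var(V) + 2·(-2)·(1.5)·cov(H,V)
= 4·2.1 + 2.25·0.75 + -6·-0.5 = 13.0875

13.088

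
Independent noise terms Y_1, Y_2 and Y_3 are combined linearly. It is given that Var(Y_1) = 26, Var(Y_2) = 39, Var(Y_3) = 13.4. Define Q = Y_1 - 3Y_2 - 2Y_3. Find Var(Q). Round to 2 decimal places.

430.60

By independence, Var(Q) = (1)²Var(Y_1) + (-3)²Var(Y_2) + (-2)²Var(Y_3)
= (1)²·26 + (-3)²·39 + (-2)²·13.4 = 430.6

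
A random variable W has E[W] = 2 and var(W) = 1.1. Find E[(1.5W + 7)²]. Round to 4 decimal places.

102.4750

E[1.5W + 7] = 1.5·2 + 7 = 10
var(1.5W + 7) = (1.5)²·1.1 = 2.475
E[(1.5W + 7)²] = var((1.5W + 7)) + (E[(1.5W + 7)])² = 2.475 + (10)² = 102.475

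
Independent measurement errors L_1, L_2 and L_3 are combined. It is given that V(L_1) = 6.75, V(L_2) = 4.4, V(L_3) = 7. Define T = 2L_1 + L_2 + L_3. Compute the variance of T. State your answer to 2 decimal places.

By independence, V(T) = (2)²V(L_1) + (1)²V(L_2) + (1)²V(L_3)
= (2)²·6.75 + (1)²·4.4 + (1)²·7 = 38.4

38.40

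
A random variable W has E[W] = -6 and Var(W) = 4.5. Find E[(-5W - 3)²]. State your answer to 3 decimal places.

841.500

E[-5W - 3] = -5·-6 − 3 = 27
Var(-5W - 3) = (-5)²·4.5 = 112.5
E[(-5W - 3)²] = Var((-5W - 3)) + (E[(-5W - 3)])² = 112.5 + (27)² = 841.5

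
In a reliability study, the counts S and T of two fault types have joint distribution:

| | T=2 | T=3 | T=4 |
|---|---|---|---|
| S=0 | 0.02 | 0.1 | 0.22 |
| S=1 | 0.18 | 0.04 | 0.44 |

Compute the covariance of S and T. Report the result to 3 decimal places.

-0.044

E[S] = 0.66,  E[T] = 3.46
E[ST] = 2.24
cov(S,T) = E[ST] − E[S]E[T] = 2.24 − (0.66)(3.46) = -0.0436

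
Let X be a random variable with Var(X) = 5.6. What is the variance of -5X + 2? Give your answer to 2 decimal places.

140.00

Var(-5X + 2) = (-5)²·Var(X) = 25·5.6 = 140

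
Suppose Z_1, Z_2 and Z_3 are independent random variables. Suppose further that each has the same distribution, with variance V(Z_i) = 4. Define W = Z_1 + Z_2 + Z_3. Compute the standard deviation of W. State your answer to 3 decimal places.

By independence, V(W) = (1)²V(Z_1) + (1)²V(Z_2) + (1)²V(Z_3)
= (1)²·4 + (1)²·4 + (1)²·4 = 12
SD(W) = √12 ≈ 3.464

3.464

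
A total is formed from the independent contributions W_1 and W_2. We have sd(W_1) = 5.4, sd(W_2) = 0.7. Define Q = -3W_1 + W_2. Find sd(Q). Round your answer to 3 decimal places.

16.215

V(W_1) = 29.16, V(W_2) = 0.49
By independence, V(Q) = (-3)²V(W_1) + (1)²V(W_2)
= (-3)²·29.16 + (1)²·0.49 = 262.93
sd(Q) = √262.93 ≈ 16.215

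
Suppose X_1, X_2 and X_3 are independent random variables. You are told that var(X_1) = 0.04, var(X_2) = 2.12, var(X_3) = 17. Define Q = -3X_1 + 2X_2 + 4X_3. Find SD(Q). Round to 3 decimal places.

16.758

By independence, var(Q) = (-3)²var(X_1) + (2)²var(X_2) + (4)²var(X_3)
= (-3)²·0.04 + (2)²·2.12 + (4)²·17 = 280.84
SD(Q) = √280.84 ≈ 16.758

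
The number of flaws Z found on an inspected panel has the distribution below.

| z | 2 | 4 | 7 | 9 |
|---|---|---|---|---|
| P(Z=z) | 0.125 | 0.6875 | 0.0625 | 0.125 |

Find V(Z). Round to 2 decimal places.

E[Z] = (2)(0.125) + (4)(0.6875) + (7)(0.0625) + (9)(0.125) = 4.5625
E[Z²] = (2)²(0.125) + (4)²(0.6875) + (7)²(0.0625) + (9)²(0.125) = 24.6875
V(Z) = E[Z²] − (E[Z])² = 24.6875 − (4.5625)² = 3.87109375

3.87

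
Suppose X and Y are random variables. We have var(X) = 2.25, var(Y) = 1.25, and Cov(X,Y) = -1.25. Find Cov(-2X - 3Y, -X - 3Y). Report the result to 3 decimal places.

Cov(-2X - 3Y, -X - 3Y) = (-2)(-1)var(X) + (-3)(-3)var(Y) + [(-2)(-3) + (-3)(-1)]Cov(X,Y)
= 2·2.25 + 9·1.25 + 9·-1.25 = 4.5

4.500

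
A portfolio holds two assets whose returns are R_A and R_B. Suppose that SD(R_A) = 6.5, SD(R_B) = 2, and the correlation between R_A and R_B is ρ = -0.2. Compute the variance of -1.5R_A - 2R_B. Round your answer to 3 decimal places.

95.463

V(R_A) = (6.5)² = 42.25;  V(R_B) = (2)² = 4
Cov(R_A,R_B) = ρ·SD(R_A)·SD(R_B) = -0.2·6.5·2 = -2.6
V(-1.5R_A - 2R_B) = (-1.5)²·V(R_A) + (-2)²·V(R_B) + 2·(-1.5)·(-2)·Cov(R_A,R_B)
= 2.25·42.25 + 4·4 + 6·-2.6 = 95.4625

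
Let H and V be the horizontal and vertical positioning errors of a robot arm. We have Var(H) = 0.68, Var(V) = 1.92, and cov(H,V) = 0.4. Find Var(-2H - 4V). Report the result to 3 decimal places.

39.840

Var(-2H - 4V) = (-2)²·Var(H) + (-4)²·Var(V) + 2·(-2)·(-4)·cov(H,V)
= 4·0.68 + 16·1.92 + 16·0.4 = 39.84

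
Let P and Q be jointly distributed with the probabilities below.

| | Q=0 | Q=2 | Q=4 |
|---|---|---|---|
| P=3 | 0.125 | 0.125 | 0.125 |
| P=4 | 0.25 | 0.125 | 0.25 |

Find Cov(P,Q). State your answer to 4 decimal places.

E[P] = 3.625,  E[Q] = 2
E[PQ] = 7.25
Cov(P,Q) = E[PQ] − E[P]E[Q] = 7.25 − (3.625)(2) = 0

0.0000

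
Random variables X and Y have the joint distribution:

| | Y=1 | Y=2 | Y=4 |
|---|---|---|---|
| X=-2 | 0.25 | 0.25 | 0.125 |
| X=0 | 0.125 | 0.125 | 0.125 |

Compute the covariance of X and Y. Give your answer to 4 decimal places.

0.1563

E[X] = -1.25,  E[Y] = 2.125
E[XY] = -2.5
Cov(X,Y) = E[XY] − E[X]E[Y] = -2.5 − (-1.25)(2.125) = 0.15625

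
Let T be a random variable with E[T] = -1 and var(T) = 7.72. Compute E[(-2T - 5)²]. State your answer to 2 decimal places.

E[-2T - 5] = -2·-1 − 5 = -3
var(-2T - 5) = (-2)²·7.72 = 30.88
E[(-2T - 5)²] = var((-2T - 5)) + (E[(-2T - 5)])² = 30.88 + (-3)² = 39.88

39.88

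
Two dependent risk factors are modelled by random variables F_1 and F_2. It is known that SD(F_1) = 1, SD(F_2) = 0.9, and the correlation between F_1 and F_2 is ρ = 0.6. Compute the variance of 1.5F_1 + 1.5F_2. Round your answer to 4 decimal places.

6.5025

V(F_1) = (1)² = 1;  V(F_2) = (0.9)² = 0.81
Cov(F_1,F_2) = ρ·SD(F_1)·SD(F_2) = 0.6·1·0.9 = 0.54
V(1.5F_1 + 1.5F_2) = (1.5)²·V(F_1) + (1.5)²·V(F_2) + 2·(1.5)·(1.5)·Cov(F_1,F_2)
= 2.25·1 + 2.25·0.81 + 4.5·0.54 = 6.5025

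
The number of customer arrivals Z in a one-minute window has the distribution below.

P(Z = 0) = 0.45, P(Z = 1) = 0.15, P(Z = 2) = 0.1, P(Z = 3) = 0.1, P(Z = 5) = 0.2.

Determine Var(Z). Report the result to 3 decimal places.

E[Z] = (0)(0.45) + (1)(0.15) + (2)(0.1) + (3)(0.1) + (5)(0.2) = 1.65
E[Z²] = (0)²(0.45) + (1)²(0.15) + (2)²(0.1) + (3)²(0.1) + (5)²(0.2) = 6.45
Var(Z) = E[Z²] − (E[Z])² = 6.45 − (1.65)² = 3.7275

3.728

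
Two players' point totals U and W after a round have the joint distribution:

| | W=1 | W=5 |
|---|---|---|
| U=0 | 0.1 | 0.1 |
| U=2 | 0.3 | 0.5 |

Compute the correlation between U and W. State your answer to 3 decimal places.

0.102

E[U] = 1.6,  E[W] = 3.4
E[UW] = 5.6
Cov(U,W) = E[UW] − E[U]E[W] = 5.6 − (1.6)(3.4) = 0.16
Var(U) = 0.64,  Var(W) = 3.84
ρ = 0.16 / √(0.64·3.84) ≈ 0.102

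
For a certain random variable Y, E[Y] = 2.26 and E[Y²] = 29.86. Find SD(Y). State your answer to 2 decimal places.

var(Y) = 29.86 − (2.26)² = 24.7524
SD(Y) = √24.7524 ≈ 4.98

4.98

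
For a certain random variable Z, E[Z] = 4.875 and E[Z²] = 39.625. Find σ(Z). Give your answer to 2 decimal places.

Var(Z) = 39.625 − (4.875)² = 15.859375
σ(Z) = √15.859375 ≈ 3.98

3.98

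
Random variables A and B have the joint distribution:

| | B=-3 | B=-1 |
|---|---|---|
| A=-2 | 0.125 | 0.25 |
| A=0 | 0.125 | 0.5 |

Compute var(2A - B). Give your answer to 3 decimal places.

E[A] = -0.75,  E[B] = -1.5,  E[AB] = 1.25
var(A) = 1.5 − (-0.75)² = 0.9375;  var(B) = 3 − (-1.5)² = 0.75
Cov(A,B) = 1.25 − (-0.75)(-1.5) = 0.125
var(2A - B) = (2)²·0.9375 + (-1)²·0.75 + 2·(2)·(-1)·0.125 = 4

4.000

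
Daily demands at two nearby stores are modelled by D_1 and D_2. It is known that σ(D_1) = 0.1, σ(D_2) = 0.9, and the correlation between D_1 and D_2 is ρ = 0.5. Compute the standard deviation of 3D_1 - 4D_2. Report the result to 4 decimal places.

3.4598

Var(D_1) = (0.1)² = 0.01;  Var(D_2) = (0.9)² = 0.81
cov(D_1,D_2) = ρ·σ(D_1)·σ(D_2) = 0.5·0.1·0.9 = 0.045
Var(3D_1 - 4D_2) = (3)²·Var(D_1) + (-4)²·Var(D_2) + 2·(3)·(-4)·cov(D_1,D_2)
= 9·0.01 + 16·0.81 + -24·0.045 = 11.97
σ(3D_1 - 4D_2) = √11.97 ≈ 3.4598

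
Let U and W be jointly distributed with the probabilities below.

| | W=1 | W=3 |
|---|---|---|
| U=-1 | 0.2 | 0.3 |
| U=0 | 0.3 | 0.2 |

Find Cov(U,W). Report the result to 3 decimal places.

E[U] = -0.5,  E[W] = 2
E[UW] = -1.1
Cov(U,W) = E[UW] − E[U]E[W] = -1.1 − (-0.5)(2) = -0.1

-0.100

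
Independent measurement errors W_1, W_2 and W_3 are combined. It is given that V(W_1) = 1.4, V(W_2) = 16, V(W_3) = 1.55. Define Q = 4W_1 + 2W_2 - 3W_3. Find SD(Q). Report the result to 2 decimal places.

By independence, V(Q) = (4)²V(W_1) + (2)²V(W_2) + (-3)²V(W_3)
= (4)²·1.4 + (2)²·16 + (-3)²·1.55 = 100.35
SD(Q) = √100.35 ≈ 10.02

10.02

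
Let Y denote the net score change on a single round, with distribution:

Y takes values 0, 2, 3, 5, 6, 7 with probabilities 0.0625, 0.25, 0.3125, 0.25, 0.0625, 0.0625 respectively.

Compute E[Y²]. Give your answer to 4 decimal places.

15.3750

E[Y²] = (0)²(0.0625) + (2)²(0.25) + (3)²(0.3125) + (5)²(0.25) + (6)²(0.0625) + (7)²(0.0625) = 15.375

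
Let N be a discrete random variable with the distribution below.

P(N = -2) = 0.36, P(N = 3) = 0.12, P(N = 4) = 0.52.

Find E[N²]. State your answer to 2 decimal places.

10.84

E[N²] = (-2)²(0.36) + (3)²(0.12) + (4)²(0.52) = 10.84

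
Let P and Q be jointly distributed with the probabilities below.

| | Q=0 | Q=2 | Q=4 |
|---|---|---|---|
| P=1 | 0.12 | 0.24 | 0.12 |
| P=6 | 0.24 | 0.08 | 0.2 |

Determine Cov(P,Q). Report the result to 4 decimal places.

E[P] = 3.6,  E[Q] = 1.92
E[PQ] = 6.72
Cov(P,Q) = E[PQ] − E[P]E[Q] = 6.72 − (3.6)(1.92) = -0.192

-0.1920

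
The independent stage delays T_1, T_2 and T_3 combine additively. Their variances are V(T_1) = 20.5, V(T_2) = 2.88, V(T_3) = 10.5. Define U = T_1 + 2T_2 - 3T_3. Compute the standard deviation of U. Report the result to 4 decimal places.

By independence, V(U) = (1)²V(T_1) + (2)²V(T_2) + (-3)²V(T_3)
= (1)²·20.5 + (2)²·2.88 + (-3)²·10.5 = 126.52
σ(U) = √126.52 ≈ 11.2481

11.2481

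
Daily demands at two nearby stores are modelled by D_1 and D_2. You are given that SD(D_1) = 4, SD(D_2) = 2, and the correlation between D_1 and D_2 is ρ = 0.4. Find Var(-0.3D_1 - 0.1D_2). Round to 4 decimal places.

Var(D_1) = (4)² = 16;  Var(D_2) = (2)² = 4
cov(D_1,D_2) = ρ·SD(D_1)·SD(D_2) = 0.4·4·2 = 3.2
Var(-0.3D_1 - 0.1D_2) = (-0.3)²·Var(D_1) + (-0.1)²·Var(D_2) + 2·(-0.3)·(-0.1)·cov(D_1,D_2)
= 0.09·16 + 0.01·4 + 0.06·3.2 = 1.672

1.6720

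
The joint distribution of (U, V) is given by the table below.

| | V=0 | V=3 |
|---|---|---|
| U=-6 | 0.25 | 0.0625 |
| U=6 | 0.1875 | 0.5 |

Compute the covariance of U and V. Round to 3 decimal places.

E[U] = 2.25,  E[V] = 1.6875
E[UV] = 7.875
Cov(U,V) = E[UV] − E[U]E[V] = 7.875 − (2.25)(1.6875) = 4.078125

4.078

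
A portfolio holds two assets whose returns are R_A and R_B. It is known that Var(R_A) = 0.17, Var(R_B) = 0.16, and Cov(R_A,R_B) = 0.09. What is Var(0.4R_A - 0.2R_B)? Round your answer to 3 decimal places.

Var(0.4R_A - 0.2R_B) = (0.4)²·Var(R_A) + (-0.2)²·Var(R_B) + 2·(0.4)·(-0.2)·Cov(R_A,R_B)
= 0.16·0.17 + 0.04·0.16 + -0.16·0.09 = 0.0192

0.019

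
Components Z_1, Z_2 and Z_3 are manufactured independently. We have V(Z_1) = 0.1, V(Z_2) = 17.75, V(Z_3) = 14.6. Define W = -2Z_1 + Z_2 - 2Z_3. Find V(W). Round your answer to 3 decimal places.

By independence, V(W) = (-2)²V(Z_1) + (1)²V(Z_2) + (-2)²V(Z_3)
= (-2)²·0.1 + (1)²·17.75 + (-2)²·14.6 = 76.55

76.550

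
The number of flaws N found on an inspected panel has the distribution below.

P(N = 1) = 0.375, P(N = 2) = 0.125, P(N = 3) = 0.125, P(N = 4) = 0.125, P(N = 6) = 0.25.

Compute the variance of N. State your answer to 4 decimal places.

4.0000

E[N] = (1)(0.375) + (2)(0.125) + (3)(0.125) + (4)(0.125) + (6)(0.25) = 3
E[N²] = (1)²(0.375) + (2)²(0.125) + (3)²(0.125) + (4)²(0.125) + (6)²(0.25) = 13
V(N) = E[N²] − (E[N])² = 13 − (3)² = 4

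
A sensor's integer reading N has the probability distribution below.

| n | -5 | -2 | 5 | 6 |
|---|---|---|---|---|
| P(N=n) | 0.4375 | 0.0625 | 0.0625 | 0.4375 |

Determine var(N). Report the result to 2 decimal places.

E[N] = (-5)(0.4375) + (-2)(0.0625) + (5)(0.0625) + (6)(0.4375) = 0.625
E[N²] = (-5)²(0.4375) + (-2)²(0.0625) + (5)²(0.0625) + (6)²(0.4375) = 28.5
var(N) = E[N²] − (E[N])² = 28.5 − (0.625)² = 28.109375

28.11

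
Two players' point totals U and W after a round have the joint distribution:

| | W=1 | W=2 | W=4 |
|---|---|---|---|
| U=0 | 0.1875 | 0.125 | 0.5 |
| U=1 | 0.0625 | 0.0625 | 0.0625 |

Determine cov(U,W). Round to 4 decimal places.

E[U] = 0.1875,  E[W] = 2.875
E[UW] = 0.4375
cov(U,W) = E[UW] − E[U]E[W] = 0.4375 − (0.1875)(2.875) = -0.1015625

-0.1016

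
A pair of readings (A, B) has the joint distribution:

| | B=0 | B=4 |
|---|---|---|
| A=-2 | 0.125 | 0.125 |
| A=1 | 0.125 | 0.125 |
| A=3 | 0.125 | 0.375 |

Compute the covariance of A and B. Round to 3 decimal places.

0.875

E[A] = 1.25,  E[B] = 2.5
E[AB] = 4
cov(A,B) = E[AB] − E[A]E[B] = 4 − (1.25)(2.5) = 0.875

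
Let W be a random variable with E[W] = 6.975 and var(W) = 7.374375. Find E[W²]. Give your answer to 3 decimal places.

56.025

E[W²] = var(W) + (E[W])² = 7.374375 + (6.975)² = 56.025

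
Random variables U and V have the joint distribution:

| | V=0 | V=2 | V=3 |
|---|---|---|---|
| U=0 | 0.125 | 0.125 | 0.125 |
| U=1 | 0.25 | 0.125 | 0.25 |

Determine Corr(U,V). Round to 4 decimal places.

-0.0245

E[U] = 0.625,  E[V] = 1.625
E[UV] = 1
Cov(U,V) = E[UV] − E[U]E[V] = 1 − (0.625)(1.625) = -0.015625
Var(U) = 0.234375,  Var(V) = 1.734375
ρ = -0.015625 / √(0.234375·1.734375) ≈ -0.0245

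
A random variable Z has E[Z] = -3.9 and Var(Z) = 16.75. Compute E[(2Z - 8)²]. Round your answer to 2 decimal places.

E[2Z - 8] = 2·-3.9 − 8 = -15.8
Var(2Z - 8) = (2)²·16.75 = 67
E[(2Z - 8)²] = Var((2Z - 8)) + (E[(2Z - 8)])² = 67 + (-15.8)² = 316.64

316.64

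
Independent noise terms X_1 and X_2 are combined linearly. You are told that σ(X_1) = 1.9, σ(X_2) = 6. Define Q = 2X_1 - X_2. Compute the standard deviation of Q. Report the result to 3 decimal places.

7.102

Var(X_1) = 3.61, Var(X_2) = 36
By independence, Var(Q) = (2)²Var(X_1) + (-1)²Var(X_2)
= (2)²·3.61 + (-1)²·36 = 50.44
σ(Q) = √50.44 ≈ 7.102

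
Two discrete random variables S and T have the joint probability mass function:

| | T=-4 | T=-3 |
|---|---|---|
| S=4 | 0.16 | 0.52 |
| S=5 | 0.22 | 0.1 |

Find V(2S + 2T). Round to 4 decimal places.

1.0256

E[S] = 4.32,  E[T] = -3.38,  E[ST] = -14.7
V(S) = 18.88 − (4.32)² = 0.2176;  V(T) = 11.66 − (-3.38)² = 0.2356
Cov(S,T) = -14.7 − (4.32)(-3.38) = -0.0984
V(2S + 2T) = (2)²·0.2176 + (2)²·0.2356 + 2·(2)·(2)·-0.0984 = 1.0256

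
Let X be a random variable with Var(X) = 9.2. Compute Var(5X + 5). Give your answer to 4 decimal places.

230.0000

Var(5X + 5) = (5)²·Var(X) = 25·9.2 = 230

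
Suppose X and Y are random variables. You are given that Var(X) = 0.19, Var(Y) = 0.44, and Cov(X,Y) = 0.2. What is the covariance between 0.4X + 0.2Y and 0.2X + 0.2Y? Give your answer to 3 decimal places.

0.057

Cov(0.4X + 0.2Y, 0.2X + 0.2Y) = (0.4)(0.2)Var(X) + (0.2)(0.2)Var(Y) + [(0.4)(0.2) + (0.2)(0.2)]Cov(X,Y)
= 0.08·0.19 + 0.04·0.44 + 0.12·0.2 = 0.0568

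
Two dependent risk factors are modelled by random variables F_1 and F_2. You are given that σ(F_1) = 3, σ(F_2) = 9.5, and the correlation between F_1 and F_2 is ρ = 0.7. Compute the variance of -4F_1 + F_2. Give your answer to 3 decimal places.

V(F_1) = (3)² = 9;  V(F_2) = (9.5)² = 90.25
cov(F_1,F_2) = ρ·σ(F_1)·σ(F_2) = 0.7·3·9.5 = 19.95
V(-4F_1 + F_2) = (-4)²·V(F_1) + (1)²·V(F_2) + 2·(-4)·(1)·cov(F_1,F_2)
= 16·9 + 1·90.25 + -8·19.95 = 74.65

74.650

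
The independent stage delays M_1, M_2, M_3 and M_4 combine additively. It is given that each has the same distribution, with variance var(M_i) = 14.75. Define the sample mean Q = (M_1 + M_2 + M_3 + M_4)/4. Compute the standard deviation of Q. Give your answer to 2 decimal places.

1.92

By independence, var(Q) = (0.25)²var(M_1) + (0.25)²var(M_2) + (0.25)²var(M_3) + (0.25)²var(M_4)
= (0.25)²·14.75 + (0.25)²·14.75 + (0.25)²·14.75 + (0.25)²·14.75 = 3.6875
sd(Q) = √3.6875 ≈ 1.92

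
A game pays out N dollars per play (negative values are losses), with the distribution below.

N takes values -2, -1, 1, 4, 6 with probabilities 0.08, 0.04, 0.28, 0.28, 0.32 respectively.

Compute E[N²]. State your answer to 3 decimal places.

16.640

E[N²] = (-2)²(0.08) + (-1)²(0.04) + (1)²(0.28) + (4)²(0.28) + (6)²(0.32) = 16.64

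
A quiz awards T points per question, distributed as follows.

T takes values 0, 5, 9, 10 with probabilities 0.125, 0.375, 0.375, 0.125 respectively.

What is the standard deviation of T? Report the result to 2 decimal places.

3.16

E[T] = (0)(0.125) + (5)(0.375) + (9)(0.375) + (10)(0.125) = 6.5
E[T²] = (0)²(0.125) + (5)²(0.375) + (9)²(0.375) + (10)²(0.125) = 52.25
var(T) = E[T²] − (E[T])² = 52.25 − (6.5)² = 10
SD(T) = √10 ≈ 3.16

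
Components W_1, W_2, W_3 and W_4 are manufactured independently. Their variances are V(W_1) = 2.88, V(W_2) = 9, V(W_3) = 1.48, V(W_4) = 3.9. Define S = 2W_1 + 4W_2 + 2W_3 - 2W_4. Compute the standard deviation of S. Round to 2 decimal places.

13.31

By independence, V(S) = (2)²V(W_1) + (4)²V(W_2) + (2)²V(W_3) + (-2)²V(W_4)
= (2)²·2.88 + (4)²·9 + (2)²·1.48 + (-2)²·3.9 = 177.04
SD(S) = √177.04 ≈ 13.31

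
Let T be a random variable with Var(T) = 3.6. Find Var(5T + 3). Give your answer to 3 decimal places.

Var(5T + 3) = (5)²·Var(T) = 25·3.6 = 90

90.000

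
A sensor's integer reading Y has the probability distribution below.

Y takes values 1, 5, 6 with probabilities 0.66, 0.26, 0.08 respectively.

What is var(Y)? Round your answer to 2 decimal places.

E[Y] = (1)(0.66) + (5)(0.26) + (6)(0.08) = 2.44
E[Y²] = (1)²(0.66) + (5)²(0.26) + (6)²(0.08) = 10.04
var(Y) = E[Y²] − (E[Y])² = 10.04 − (2.44)² = 4.0864

4.09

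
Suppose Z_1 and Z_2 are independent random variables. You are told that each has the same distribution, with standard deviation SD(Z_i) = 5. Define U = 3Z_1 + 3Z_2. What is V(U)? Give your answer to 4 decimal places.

450.0000

V(Z_i) = (5)² = 25
By independence, V(U) = (3)²V(Z_1) + (3)²V(Z_2)
= (3)²·25 + (3)²·25 = 450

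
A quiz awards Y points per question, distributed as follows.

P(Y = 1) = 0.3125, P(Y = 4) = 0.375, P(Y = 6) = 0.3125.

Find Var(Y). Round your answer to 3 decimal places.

3.965

E[Y] = (1)(0.3125) + (4)(0.375) + (6)(0.3125) = 3.6875
E[Y²] = (1)²(0.3125) + (4)²(0.375) + (6)²(0.3125) = 17.5625
Var(Y) = E[Y²] − (E[Y])² = 17.5625 − (3.6875)² = 3.96484375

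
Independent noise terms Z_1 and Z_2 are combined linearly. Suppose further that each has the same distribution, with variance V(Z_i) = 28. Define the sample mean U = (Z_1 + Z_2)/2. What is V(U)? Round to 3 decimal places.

14.000

By independence, V(U) = (0.5)²V(Z_1) + (0.5)²V(Z_2)
= (0.5)²·28 + (0.5)²·28 = 14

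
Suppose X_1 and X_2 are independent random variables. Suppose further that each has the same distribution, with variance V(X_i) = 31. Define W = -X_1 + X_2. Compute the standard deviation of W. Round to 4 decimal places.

7.8740

By independence, V(W) = (-1)²V(X_1) + (1)²V(X_2)
= (-1)²·31 + (1)²·31 = 62
SD(W) = √62 ≈ 7.8740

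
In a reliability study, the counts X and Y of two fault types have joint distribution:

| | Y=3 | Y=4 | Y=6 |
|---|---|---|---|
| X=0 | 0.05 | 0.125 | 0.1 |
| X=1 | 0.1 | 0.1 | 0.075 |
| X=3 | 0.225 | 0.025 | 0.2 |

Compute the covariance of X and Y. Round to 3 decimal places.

E[X] = 1.625,  E[Y] = 4.375
E[XY] = 7.075
cov(X,Y) = E[XY] − E[X]E[Y] = 7.075 − (1.625)(4.375) = -0.034375

-0.034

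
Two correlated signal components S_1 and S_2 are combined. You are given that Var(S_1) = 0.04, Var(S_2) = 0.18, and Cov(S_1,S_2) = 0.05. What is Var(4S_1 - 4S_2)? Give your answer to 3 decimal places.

Var(4S_1 - 4S_2) = (4)²·Var(S_1) + (-4)²·Var(S_2) + 2·(4)·(-4)·Cov(S_1,S_2)
= 16·0.04 + 16·0.18 + -32·0.05 = 1.92

1.920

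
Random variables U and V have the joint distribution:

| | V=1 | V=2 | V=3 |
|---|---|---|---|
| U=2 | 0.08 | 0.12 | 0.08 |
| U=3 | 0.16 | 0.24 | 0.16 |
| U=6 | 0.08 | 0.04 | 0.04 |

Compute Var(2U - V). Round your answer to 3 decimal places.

E[U] = 3.2,  E[V] = 1.96,  E[UV] = 6.16
Var(U) = 11.92 − (3.2)² = 1.68;  Var(V) = 4.44 − (1.96)² = 0.5984
cov(U,V) = 6.16 − (3.2)(1.96) = -0.112
Var(2U - V) = (2)²·1.68 + (-1)²·0.5984 + 2·(2)·(-1)·-0.112 = 7.7664

7.766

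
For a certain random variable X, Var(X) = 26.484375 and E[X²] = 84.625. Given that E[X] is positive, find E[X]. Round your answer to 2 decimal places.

(E[X])² = E[X²] − Var(X) = 84.625 − 26.484375 = 58.140625
E[X] = √58.140625 = 7.625

7.63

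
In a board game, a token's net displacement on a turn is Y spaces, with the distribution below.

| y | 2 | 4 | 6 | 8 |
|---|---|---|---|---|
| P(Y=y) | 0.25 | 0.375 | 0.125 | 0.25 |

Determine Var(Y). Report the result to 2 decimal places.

4.94

E[Y] = (2)(0.25) + (4)(0.375) + (6)(0.125) + (8)(0.25) = 4.75
E[Y²] = (2)²(0.25) + (4)²(0.375) + (6)²(0.125) + (8)²(0.25) = 27.5
Var(Y) = E[Y²] − (E[Y])² = 27.5 − (4.75)² = 4.9375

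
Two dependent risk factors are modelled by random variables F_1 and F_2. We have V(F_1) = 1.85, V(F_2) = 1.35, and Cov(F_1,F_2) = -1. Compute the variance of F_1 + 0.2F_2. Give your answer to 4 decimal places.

V(F_1 + 0.2F_2) = (1)²·V(F_1) + (0.2)²·V(F_2) + 2·(1)·(0.2)·Cov(F_1,F_2)
= 1·1.85 + 0.04·1.35 + 0.4·-1 = 1.504

1.5040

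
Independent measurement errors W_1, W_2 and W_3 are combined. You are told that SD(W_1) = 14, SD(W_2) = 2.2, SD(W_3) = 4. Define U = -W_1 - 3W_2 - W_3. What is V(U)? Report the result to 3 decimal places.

255.560

V(W_1) = 196, V(W_2) = 4.84, V(W_3) = 16
By independence, V(U) = (-1)²V(W_1) + (-3)²V(W_2) + (-1)²V(W_3)
= (-1)²·196 + (-3)²·4.84 + (-1)²·16 = 255.56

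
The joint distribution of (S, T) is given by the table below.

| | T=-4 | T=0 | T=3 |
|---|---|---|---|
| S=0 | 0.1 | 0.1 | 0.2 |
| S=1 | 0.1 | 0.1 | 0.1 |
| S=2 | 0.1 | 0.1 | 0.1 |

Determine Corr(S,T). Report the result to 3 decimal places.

-0.125

E[S] = 0.9,  E[T] = 0
E[ST] = -0.3
Cov(S,T) = E[ST] − E[S]E[T] = -0.3 − (0.9)(0) = -0.3
Var(S) = 0.69,  Var(T) = 8.4
ρ = -0.3 / √(0.69·8.4) ≈ -0.125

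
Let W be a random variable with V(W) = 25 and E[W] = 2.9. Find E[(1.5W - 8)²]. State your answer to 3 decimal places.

69.573

E[1.5W - 8] = 1.5·2.9 − 8 = -3.65
V(1.5W - 8) = (1.5)²·25 = 56.25
E[(1.5W - 8)²] = V((1.5W - 8)) + (E[(1.5W - 8)])² = 56.25 + (-3.65)² = 69.5725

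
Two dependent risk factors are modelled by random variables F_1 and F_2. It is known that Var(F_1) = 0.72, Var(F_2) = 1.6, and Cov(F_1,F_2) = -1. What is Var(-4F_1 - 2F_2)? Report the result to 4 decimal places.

1.9200

Var(-4F_1 - 2F_2) = (-4)²·Var(F_1) + (-2)²·Var(F_2) + 2·(-4)·(-2)·Cov(F_1,F_2)
= 16·0.72 + 4·1.6 + 16·-1 = 1.92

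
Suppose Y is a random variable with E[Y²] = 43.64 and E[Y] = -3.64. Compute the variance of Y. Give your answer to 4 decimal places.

30.3904

V(Y) = 43.64 − (-3.64)² = 30.3904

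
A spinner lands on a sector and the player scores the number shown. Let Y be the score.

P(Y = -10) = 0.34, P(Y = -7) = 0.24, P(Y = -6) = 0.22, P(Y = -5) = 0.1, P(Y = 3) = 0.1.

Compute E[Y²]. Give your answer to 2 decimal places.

57.08

E[Y²] = (-10)²(0.34) + (-7)²(0.24) + (-6)²(0.22) + (-5)²(0.1) + (3)²(0.1) = 57.08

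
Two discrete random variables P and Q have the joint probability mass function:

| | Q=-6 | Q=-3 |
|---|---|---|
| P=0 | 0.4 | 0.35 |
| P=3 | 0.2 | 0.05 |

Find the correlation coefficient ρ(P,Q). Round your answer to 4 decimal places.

-0.2357

E[P] = 0.75,  E[Q] = -4.8
E[PQ] = -4.05
cov(P,Q) = E[PQ] − E[P]E[Q] = -4.05 − (0.75)(-4.8) = -0.45
Var(P) = 1.6875,  Var(Q) = 2.16
ρ = -0.45 / √(1.6875·2.16) ≈ -0.2357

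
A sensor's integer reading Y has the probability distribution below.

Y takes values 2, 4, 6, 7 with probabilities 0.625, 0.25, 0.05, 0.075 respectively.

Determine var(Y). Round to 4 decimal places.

E[Y] = (2)(0.625) + (4)(0.25) + (6)(0.05) + (7)(0.075) = 3.075
E[Y²] = (2)²(0.625) + (4)²(0.25) + (6)²(0.05) + (7)²(0.075) = 11.975
var(Y) = E[Y²] − (E[Y])² = 11.975 − (3.075)² = 2.519375

2.5194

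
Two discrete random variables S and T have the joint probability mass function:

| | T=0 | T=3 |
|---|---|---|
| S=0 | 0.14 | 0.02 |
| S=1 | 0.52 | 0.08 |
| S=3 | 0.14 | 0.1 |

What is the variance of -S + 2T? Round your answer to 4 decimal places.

E[S] = 1.32,  E[T] = 0.6,  E[ST] = 1.14
Var(S) = 2.76 − (1.32)² = 1.0176;  Var(T) = 1.8 − (0.6)² = 1.44
cov(S,T) = 1.14 − (1.32)(0.6) = 0.348
Var(-S + 2T) = (-1)²·1.0176 + (2)²·1.44 + 2·(-1)·(2)·0.348 = 5.3856

5.3856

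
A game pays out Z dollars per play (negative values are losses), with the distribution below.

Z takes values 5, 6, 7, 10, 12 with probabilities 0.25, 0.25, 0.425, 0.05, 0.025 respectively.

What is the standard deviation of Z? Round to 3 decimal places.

1.449

E[Z] = (5)(0.25) + (6)(0.25) + (7)(0.425) + (10)(0.05) + (12)(0.025) = 6.525
E[Z²] = (5)²(0.25) + (6)²(0.25) + (7)²(0.425) + (10)²(0.05) + (12)²(0.025) = 44.675
V(Z) = E[Z²] − (E[Z])² = 44.675 − (6.525)² = 2.099375
sd(Z) = √2.099375 ≈ 1.449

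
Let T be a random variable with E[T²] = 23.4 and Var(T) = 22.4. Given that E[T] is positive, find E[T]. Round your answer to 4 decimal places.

(E[T])² = E[T²] − Var(T) = 23.4 − 22.4 = 1
E[T] = √1 = 1

1.0000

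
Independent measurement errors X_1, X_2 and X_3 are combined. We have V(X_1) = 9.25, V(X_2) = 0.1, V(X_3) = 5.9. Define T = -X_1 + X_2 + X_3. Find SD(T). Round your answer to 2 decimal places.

By independence, V(T) = (-1)²V(X_1) + (1)²V(X_2) + (1)²V(X_3)
= (-1)²·9.25 + (1)²·0.1 + (1)²·5.9 = 15.25
SD(T) = √15.25 ≈ 3.91

3.91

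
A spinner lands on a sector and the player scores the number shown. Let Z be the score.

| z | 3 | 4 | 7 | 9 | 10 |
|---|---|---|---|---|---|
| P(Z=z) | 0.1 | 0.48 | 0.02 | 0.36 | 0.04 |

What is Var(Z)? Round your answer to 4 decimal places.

6.7200

E[Z] = (3)(0.1) + (4)(0.48) + (7)(0.02) + (9)(0.36) + (10)(0.04) = 6
E[Z²] = (3)²(0.1) + (4)²(0.48) + (7)²(0.02) + (9)²(0.36) + (10)²(0.04) = 42.72
Var(Z) = E[Z²] − (E[Z])² = 42.72 − (6)² = 6.72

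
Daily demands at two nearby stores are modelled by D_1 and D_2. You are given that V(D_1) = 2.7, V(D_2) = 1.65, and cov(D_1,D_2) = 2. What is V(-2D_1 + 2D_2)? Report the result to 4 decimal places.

1.4000

V(-2D_1 + 2D_2) = (-2)²·V(D_1) + (2)²·V(D_2) + 2·(-2)·(2)·cov(D_1,D_2)
= 4·2.7 + 4·1.65 + -8·2 = 1.4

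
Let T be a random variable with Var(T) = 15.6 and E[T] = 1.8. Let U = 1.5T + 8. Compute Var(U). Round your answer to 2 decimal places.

Var(1.5T + 8) = (1.5)²·Var(T) = 2.25·15.6 = 35.1

35.10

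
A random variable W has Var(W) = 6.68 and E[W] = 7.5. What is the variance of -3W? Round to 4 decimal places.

60.1200

Var(-3W) = (-3)²·Var(W) = 9·6.68 = 60.12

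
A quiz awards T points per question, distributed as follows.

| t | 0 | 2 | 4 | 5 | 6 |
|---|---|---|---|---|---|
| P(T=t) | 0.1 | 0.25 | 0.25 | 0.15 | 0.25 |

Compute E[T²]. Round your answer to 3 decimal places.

E[T²] = (0)²(0.1) + (2)²(0.25) + (4)²(0.25) + (5)²(0.15) + (6)²(0.25) = 17.75

17.750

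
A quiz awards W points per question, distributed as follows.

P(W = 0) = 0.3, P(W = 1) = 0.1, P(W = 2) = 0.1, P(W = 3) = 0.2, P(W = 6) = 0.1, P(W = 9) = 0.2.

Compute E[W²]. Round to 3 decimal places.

22.100

E[W²] = (0)²(0.3) + (1)²(0.1) + (2)²(0.1) + (3)²(0.2) + (6)²(0.1) + (9)²(0.2) = 22.1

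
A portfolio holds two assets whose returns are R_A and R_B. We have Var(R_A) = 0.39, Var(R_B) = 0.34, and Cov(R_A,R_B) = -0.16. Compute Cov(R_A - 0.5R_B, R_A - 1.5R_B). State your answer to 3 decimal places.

0.965

Cov(R_A - 0.5R_B, R_A - 1.5R_B) = (1)(1)Var(R_A) + (-0.5)(-1.5)Var(R_B) + [(1)(-1.5) + (-0.5)(1)]Cov(R_A,R_B)
= 1·0.39 + 0.75·0.34 + -2·-0.16 = 0.965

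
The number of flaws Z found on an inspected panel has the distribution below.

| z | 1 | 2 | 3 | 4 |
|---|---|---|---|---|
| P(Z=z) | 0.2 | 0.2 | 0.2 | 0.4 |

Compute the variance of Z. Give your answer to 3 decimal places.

1.360

E[Z] = (1)(0.2) + (2)(0.2) + (3)(0.2) + (4)(0.4) = 2.8
E[Z²] = (1)²(0.2) + (2)²(0.2) + (3)²(0.2) + (4)²(0.4) = 9.2
var(Z) = E[Z²] − (E[Z])² = 9.2 − (2.8)² = 1.36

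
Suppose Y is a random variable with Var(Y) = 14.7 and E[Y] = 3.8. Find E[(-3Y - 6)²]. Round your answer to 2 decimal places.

435.06

E[-3Y - 6] = -3·3.8 − 6 = -17.4
Var(-3Y - 6) = (-3)²·14.7 = 132.3
E[(-3Y - 6)²] = Var((-3Y - 6)) + (E[(-3Y - 6)])² = 132.3 + (-17.4)² = 435.06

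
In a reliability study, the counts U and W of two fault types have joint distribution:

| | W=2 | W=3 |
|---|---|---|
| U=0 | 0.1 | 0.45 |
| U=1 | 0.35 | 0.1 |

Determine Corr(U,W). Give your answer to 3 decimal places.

-0.596

E[U] = 0.45,  E[W] = 2.55
E[UW] = 1
Cov(U,W) = E[UW] − E[U]E[W] = 1 − (0.45)(2.55) = -0.1475
Var(U) = 0.2475,  Var(W) = 0.2475
ρ = -0.1475 / √(0.2475·0.2475) ≈ -0.596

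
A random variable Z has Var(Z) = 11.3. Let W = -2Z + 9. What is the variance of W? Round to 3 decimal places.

45.200

Var(-2Z + 9) = (-2)²·Var(Z) = 4·11.3 = 45.2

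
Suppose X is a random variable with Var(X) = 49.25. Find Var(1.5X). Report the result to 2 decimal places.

110.81

Var(1.5X) = (1.5)²·Var(X) = 2.25·49.25 = 110.8125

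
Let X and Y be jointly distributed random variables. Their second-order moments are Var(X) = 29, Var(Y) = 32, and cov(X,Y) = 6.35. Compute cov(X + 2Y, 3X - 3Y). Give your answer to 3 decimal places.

-85.950

cov(X + 2Y, 3X - 3Y) = (1)(3)Var(X) + (2)(-3)Var(Y) + [(1)(-3) + (2)(3)]cov(X,Y)
= 3·29 + -6·32 + 3·6.35 = -85.95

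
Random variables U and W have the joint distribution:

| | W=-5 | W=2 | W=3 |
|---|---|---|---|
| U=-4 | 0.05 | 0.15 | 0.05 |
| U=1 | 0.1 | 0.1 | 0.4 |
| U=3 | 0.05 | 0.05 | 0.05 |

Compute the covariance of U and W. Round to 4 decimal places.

E[U] = 0.05,  E[W] = 1.1
E[UW] = 0.1
cov(U,W) = E[UW] − E[U]E[W] = 0.1 − (0.05)(1.1) = 0.045

0.0450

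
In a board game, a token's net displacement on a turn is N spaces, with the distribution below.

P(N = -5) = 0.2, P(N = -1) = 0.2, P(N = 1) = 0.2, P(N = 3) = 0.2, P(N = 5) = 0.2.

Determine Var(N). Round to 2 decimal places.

E[N] = (-5)(0.2) + (-1)(0.2) + (1)(0.2) + (3)(0.2) + (5)(0.2) = 0.6
E[N²] = (-5)²(0.2) + (-1)²(0.2) + (1)²(0.2) + (3)²(0.2) + (5)²(0.2) = 12.2
Var(N) = E[N²] − (E[N])² = 12.2 − (0.6)² = 11.84

11.84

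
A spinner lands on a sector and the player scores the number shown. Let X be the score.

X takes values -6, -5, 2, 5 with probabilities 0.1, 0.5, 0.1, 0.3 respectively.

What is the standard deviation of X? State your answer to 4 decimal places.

E[X] = (-6)(0.1) + (-5)(0.5) + (2)(0.1) + (5)(0.3) = -1.4
E[X²] = (-6)²(0.1) + (-5)²(0.5) + (2)²(0.1) + (5)²(0.3) = 24
V(X) = E[X²] − (E[X])² = 24 − (-1.4)² = 22.04
σ(X) = √22.04 ≈ 4.6947

4.6947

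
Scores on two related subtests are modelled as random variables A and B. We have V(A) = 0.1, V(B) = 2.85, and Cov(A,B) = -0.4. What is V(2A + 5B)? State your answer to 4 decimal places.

V(2A + 5B) = (2)²·V(A) + (5)²·V(B) + 2·(2)·(5)·Cov(A,B)
= 4·0.1 + 25·2.85 + 20·-0.4 = 63.65

63.6500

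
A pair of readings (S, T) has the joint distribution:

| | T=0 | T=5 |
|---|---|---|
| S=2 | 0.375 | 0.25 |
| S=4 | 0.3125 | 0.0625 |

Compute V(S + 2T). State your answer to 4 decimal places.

20.2344

E[S] = 2.75,  E[T] = 1.5625,  E[ST] = 3.75
V(S) = 8.5 − (2.75)² = 0.9375;  V(T) = 7.8125 − (1.5625)² = 5.37109375
cov(S,T) = 3.75 − (2.75)(1.5625) = -0.546875
V(S + 2T) = (1)²·0.9375 + (2)²·5.37109375 + 2·(1)·(2)·-0.546875 = 20.234375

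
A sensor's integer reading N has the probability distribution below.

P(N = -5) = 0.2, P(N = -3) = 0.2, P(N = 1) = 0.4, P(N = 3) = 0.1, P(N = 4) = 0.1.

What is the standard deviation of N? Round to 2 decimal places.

E[N] = (-5)(0.2) + (-3)(0.2) + (1)(0.4) + (3)(0.1) + (4)(0.1) = -0.5
E[N²] = (-5)²(0.2) + (-3)²(0.2) + (1)²(0.4) + (3)²(0.1) + (4)²(0.1) = 9.7
var(N) = E[N²] − (E[N])² = 9.7 − (-0.5)² = 9.45
sd(N) = √9.45 ≈ 3.07

3.07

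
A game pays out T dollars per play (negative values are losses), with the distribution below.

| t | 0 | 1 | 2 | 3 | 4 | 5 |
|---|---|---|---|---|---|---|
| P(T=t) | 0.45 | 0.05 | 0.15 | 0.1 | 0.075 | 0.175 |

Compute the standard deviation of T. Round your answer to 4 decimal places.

E[T] = (0)(0.45) + (1)(0.05) + (2)(0.15) + (3)(0.1) + (4)(0.075) + (5)(0.175) = 1.825
E[T²] = (0)²(0.45) + (1)²(0.05) + (2)²(0.15) + (3)²(0.1) + (4)²(0.075) + (5)²(0.175) = 7.125
V(T) = E[T²] − (E[T])² = 7.125 − (1.825)² = 3.794375
sd(T) = √3.794375 ≈ 1.9479

1.9479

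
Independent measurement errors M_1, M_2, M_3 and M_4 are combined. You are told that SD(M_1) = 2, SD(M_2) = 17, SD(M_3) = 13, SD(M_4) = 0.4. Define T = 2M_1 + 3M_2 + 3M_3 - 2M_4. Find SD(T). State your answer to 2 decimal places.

64.33

Var(M_1) = 4, Var(M_2) = 289, Var(M_3) = 169, Var(M_4) = 0.16
By independence, Var(T) = (2)²Var(M_1) + (3)²Var(M_2) + (3)²Var(M_3) + (-2)²Var(M_4)
= (2)²·4 + (3)²·289 + (3)²·169 + (-2)²·0.16 = 4138.64
SD(T) = √4138.64 ≈ 64.33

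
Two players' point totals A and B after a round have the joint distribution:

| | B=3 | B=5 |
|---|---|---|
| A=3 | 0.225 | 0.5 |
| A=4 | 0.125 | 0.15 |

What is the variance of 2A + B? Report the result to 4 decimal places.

1.4775

E[A] = 3.275,  E[B] = 4.3,  E[AB] = 14.025
Var(A) = 10.925 − (3.275)² = 0.199375;  Var(B) = 19.4 − (4.3)² = 0.91
Cov(A,B) = 14.025 − (3.275)(4.3) = -0.0575
Var(2A + B) = (2)²·0.199375 + (1)²·0.91 + 2·(2)·(1)·-0.0575 = 1.4775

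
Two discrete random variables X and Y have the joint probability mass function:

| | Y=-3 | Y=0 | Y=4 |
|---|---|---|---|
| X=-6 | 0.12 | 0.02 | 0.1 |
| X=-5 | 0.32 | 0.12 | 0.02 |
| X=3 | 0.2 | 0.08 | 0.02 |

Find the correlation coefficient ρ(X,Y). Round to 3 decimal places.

-0.132

E[X] = -2.84,  E[Y] = -1.36
E[XY] = 2.6
Cov(X,Y) = E[XY] − E[X]E[Y] = 2.6 − (-2.84)(-1.36) = -1.2624
V(X) = 14.7744,  V(Y) = 6.1504
ρ = -1.2624 / √(14.7744·6.1504) ≈ -0.132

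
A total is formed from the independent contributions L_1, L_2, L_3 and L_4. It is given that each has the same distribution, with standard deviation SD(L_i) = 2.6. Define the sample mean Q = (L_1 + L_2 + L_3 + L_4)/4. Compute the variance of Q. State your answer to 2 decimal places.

1.69

V(L_i) = (2.6)² = 6.76
By independence, V(Q) = (0.25)²V(L_1) + (0.25)²V(L_2) + (0.25)²V(L_3) + (0.25)²V(L_4)
= (0.25)²·6.76 + (0.25)²·6.76 + (0.25)²·6.76 + (0.25)²·6.76 = 1.69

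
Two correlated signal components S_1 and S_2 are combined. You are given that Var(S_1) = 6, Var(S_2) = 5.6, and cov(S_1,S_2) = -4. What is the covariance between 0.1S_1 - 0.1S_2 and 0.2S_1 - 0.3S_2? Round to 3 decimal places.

cov(0.1S_1 - 0.1S_2, 0.2S_1 - 0.3S_2) = (0.1)(0.2)Var(S_1) + (-0.1)(-0.3)Var(S_2) + [(0.1)(-0.3) + (-0.1)(0.2)]cov(S_1,S_2)
= 0.02·6 + 0.03·5.6 + -0.05·-4 = 0.488

0.488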